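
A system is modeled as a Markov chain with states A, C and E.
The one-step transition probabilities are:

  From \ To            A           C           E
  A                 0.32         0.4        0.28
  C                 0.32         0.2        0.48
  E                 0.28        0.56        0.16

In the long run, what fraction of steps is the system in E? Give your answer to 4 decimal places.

Let the stationary distribution be π with π = πP and π_1 + π_2 + π_3 = 1.
π_1 = 0.32·π_1 + 0.32·π_2 + 0.28·π_3
π_2 = 0.4·π_1 + 0.2·π_2 + 0.56·π_3
Solving with the normalization constraint gives π = (0.3073, 0.3756, 0.3171).
So the stationary probability of E is 0.3171.

0.3171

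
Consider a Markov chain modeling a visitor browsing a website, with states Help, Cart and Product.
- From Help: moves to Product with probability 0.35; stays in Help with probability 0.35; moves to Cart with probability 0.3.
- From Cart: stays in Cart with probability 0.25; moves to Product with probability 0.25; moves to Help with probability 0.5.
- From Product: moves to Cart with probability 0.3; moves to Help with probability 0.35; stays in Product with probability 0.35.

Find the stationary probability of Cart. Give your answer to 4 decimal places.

Let the stationary distribution be π with π = πP and π_1 + π_2 + π_3 = 1.
π_1 = 0.35·π_1 + 0.5·π_2 + 0.35·π_3
π_2 = 0.3·π_1 + 0.25·π_2 + 0.3·π_3
Solving with the normalization constraint gives π = (0.3929, 0.2857, 0.3214).
So the stationary probability of Cart is 0.2857.

0.2857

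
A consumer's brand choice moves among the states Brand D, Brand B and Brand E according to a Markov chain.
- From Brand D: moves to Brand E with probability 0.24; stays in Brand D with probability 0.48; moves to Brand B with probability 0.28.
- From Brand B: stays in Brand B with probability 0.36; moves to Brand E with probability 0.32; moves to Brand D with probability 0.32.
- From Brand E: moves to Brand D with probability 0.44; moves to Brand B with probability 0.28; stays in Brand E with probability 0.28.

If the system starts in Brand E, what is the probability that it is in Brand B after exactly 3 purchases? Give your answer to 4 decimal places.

Propagate the distribution vector 3 purchases from Brand E.
After 0 purchases: (0.0000, 0.0000, 1.0000)
After 1 purchase: (0.4400, 0.2800, 0.2800)
After 2 purchases: (0.4240, 0.3024, 0.2736)
After 3 purchases: (0.4207, 0.3042, 0.2751)
P(in Brand B after 3 purchases) = 0.3042

0.3042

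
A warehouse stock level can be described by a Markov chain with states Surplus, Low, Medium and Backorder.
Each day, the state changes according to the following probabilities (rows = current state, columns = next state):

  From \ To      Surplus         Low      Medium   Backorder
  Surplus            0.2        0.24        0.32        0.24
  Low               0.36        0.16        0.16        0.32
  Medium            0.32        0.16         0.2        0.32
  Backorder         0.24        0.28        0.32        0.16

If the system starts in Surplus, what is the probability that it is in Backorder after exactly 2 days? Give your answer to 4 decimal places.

Propagate the distribution vector 2 days from Surplus.
After 0 days: (1.0000, 0.0000, 0.0000, 0.0000)
After 1 day: (0.2000, 0.2400, 0.3200, 0.2400)
After 2 days: (0.2864, 0.2048, 0.2432, 0.2656)
P(in Backorder after 2 days) = 0.2656

0.2656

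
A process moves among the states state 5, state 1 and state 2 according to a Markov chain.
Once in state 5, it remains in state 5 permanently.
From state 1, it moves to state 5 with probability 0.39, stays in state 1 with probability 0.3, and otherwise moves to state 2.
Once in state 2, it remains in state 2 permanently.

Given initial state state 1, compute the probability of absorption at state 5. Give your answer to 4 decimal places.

0.5571

Let h(s) be the probability of absorption at state 5 starting from transient state s. Then h(state 5) = 1 and h(state 2) = 0. By first-step analysis:
h(state 1) = 0.39·1 + 0.3·h(state 1) + 0.31·0
Solving: h(state 1) = 0.5571.
Starting from state 1, the probability is 0.5571.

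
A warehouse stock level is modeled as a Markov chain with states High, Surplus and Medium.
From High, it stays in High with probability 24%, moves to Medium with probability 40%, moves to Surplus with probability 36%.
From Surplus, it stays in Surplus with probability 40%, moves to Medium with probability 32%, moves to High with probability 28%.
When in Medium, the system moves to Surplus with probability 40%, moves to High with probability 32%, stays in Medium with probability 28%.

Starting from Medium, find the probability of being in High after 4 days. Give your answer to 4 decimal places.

Propagate the distribution vector 4 days from Medium.
After 0 days: (0.0000, 0.0000, 1.0000)
After 1 day: (0.3200, 0.4000, 0.2800)
After 2 days: (0.2784, 0.3872, 0.3344)
After 3 days: (0.2822, 0.3889, 0.3289)
After 4 days: (0.2819, 0.3887, 0.3294)
P(in High after 4 days) = 0.2819

0.2819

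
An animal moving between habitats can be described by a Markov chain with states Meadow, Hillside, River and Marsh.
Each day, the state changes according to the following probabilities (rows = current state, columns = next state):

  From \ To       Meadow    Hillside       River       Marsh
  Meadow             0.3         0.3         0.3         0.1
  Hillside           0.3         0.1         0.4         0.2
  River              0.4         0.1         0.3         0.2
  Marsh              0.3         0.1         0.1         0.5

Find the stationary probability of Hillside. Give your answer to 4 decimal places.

Let the stationary distribution be π with π = πP and π_1 + π_2 + π_3 + π_4 = 1.
π_1 = 0.3·π_1 + 0.3·π_2 + 0.4·π_3 + 0.3·π_4
π_2 = 0.3·π_1 + 0.1·π_2 + 0.1·π_3 + 0.1·π_4
π_3 = 0.3·π_1 + 0.4·π_2 + 0.3·π_3 + 0.1·π_4
Solving with the normalization constraint gives π = (0.3269, 0.1654, 0.2687, 0.2390).
So the stationary probability of Hillside is 0.1654.

0.1654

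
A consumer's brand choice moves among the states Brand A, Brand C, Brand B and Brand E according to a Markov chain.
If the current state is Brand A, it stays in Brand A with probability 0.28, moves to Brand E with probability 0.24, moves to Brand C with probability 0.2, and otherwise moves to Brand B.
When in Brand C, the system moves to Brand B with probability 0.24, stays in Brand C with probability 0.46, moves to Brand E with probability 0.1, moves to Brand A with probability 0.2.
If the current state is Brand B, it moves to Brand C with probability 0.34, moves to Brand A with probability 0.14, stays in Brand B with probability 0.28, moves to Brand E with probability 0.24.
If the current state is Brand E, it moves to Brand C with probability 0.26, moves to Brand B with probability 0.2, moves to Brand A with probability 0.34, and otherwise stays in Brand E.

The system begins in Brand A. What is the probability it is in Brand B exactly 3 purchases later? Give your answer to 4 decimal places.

0.2516

Propagate the distribution vector 3 purchases from Brand A.
After 0 purchases: (1.0000, 0.0000, 0.0000, 0.0000)
After 1 purchase: (0.2800, 0.2000, 0.2800, 0.2400)
After 2 purchases: (0.2392, 0.3056, 0.2528, 0.2024)
After 3 purchases: (0.2323, 0.3270, 0.2516, 0.1891)
P(in Brand B after 3 purchases) = 0.2516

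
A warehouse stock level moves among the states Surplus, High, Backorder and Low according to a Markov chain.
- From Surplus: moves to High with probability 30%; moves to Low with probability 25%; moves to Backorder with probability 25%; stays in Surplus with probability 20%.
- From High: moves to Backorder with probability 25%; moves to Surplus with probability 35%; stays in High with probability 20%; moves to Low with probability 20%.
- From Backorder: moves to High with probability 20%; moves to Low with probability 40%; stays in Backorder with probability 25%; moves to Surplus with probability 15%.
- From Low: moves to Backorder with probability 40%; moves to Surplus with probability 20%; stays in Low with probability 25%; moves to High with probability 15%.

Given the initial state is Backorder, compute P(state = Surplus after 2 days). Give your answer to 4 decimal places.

Propagate the distribution vector 2 days from Backorder.
After 0 days: (0.0000, 0.0000, 1.0000, 0.0000)
After 1 day: (0.1500, 0.2000, 0.2500, 0.4000)
After 2 days: (0.2175, 0.1950, 0.3100, 0.2775)
P(in Surplus after 2 days) = 0.2175

0.2175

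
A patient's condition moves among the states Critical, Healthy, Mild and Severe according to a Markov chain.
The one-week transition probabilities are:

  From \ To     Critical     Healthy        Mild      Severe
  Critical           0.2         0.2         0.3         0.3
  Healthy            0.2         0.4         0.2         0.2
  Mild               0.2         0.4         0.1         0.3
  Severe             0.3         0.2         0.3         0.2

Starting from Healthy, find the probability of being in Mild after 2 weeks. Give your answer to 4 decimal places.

Propagate the distribution vector 2 weeks from Healthy.
After 0 weeks: (0.0000, 1.0000, 0.0000, 0.0000)
After 1 week: (0.2000, 0.4000, 0.2000, 0.2000)
After 2 weeks: (0.2200, 0.3200, 0.2200, 0.2400)
P(in Mild after 2 weeks) = 0.2200

0.2200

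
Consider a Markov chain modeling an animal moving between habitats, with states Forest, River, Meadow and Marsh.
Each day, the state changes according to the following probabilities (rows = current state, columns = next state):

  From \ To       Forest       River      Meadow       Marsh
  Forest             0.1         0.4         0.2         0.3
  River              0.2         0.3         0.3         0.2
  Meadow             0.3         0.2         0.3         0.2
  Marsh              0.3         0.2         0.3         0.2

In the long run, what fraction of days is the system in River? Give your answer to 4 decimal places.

0.2727

Let the stationary distribution be π with π = πP and π_1 + π_2 + π_3 + π_4 = 1.
π_1 = 0.1·π_1 + 0.2·π_2 + 0.3·π_3 + 0.3·π_4
π_2 = 0.4·π_1 + 0.3·π_2 + 0.2·π_3 + 0.2·π_4
π_3 = 0.2·π_1 + 0.3·π_2 + 0.3·π_3 + 0.3·π_4
Solving with the normalization constraint gives π = (0.2273, 0.2727, 0.2773, 0.2227).
So the stationary probability of River is 0.2727.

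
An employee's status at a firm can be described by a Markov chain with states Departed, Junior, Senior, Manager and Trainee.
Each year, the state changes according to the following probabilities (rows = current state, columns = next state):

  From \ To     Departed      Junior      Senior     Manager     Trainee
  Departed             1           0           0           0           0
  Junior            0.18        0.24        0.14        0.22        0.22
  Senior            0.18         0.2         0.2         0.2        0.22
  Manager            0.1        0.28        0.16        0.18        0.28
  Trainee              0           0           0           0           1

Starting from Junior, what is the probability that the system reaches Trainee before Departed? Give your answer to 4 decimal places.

Let h(s) be the probability of absorption at Trainee starting from transient state s. Then h(Trainee) = 1 and h(Departed) = 0. By first-step analysis:
h(Junior) = 0.18·0 + 0.24·h(Junior) + 0.14·h(Senior) + 0.22·h(Manager) + 0.22·1
h(Senior) = 0.18·0 + 0.2·h(Junior) + 0.2·h(Senior) + 0.2·h(Manager) + 0.22·1
h(Manager) = 0.1·0 + 0.28·h(Junior) + 0.16·h(Senior) + 0.18·h(Manager) + 0.28·1
Solving: h(Junior) = 0.5874, h(Senior) = 0.5859, h(Manager) = 0.6564.
Starting from Junior, the probability is 0.5874.

0.5874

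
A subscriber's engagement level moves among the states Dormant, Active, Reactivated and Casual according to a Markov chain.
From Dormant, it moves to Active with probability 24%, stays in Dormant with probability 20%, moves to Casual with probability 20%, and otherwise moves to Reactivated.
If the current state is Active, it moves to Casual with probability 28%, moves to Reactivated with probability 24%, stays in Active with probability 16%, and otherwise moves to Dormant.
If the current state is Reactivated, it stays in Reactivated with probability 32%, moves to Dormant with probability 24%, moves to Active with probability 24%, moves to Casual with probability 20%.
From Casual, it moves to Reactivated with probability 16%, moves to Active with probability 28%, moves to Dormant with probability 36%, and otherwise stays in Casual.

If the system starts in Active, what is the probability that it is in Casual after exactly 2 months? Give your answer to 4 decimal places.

Propagate the distribution vector 2 months from Active.
After 0 months: (0.0000, 1.0000, 0.0000, 0.0000)
After 1 month: (0.3200, 0.1600, 0.2400, 0.2800)
After 2 months: (0.2736, 0.2384, 0.2752, 0.2128)
P(in Casual after 2 months) = 0.2128

0.2128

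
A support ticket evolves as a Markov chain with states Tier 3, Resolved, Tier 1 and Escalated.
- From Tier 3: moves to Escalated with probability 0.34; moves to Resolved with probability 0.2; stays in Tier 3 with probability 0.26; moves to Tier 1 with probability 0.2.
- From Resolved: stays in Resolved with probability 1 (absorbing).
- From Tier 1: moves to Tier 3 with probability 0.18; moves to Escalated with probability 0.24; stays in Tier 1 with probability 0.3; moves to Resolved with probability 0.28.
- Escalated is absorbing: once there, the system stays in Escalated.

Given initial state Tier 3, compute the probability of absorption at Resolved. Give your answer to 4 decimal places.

0.4066

Let h(s) be the probability of absorption at Resolved starting from transient state s. Then h(Resolved) = 1 and h(Escalated) = 0. By first-step analysis:
h(Tier 3) = 0.26·h(Tier 3) + 0.2·1 + 0.2·h(Tier 1) + 0.34·0
h(Tier 1) = 0.18·h(Tier 3) + 0.28·1 + 0.3·h(Tier 1) + 0.24·0
Solving: h(Tier 3) = 0.4066, h(Tier 1) = 0.5046.
Starting from Tier 3, the probability is 0.4066.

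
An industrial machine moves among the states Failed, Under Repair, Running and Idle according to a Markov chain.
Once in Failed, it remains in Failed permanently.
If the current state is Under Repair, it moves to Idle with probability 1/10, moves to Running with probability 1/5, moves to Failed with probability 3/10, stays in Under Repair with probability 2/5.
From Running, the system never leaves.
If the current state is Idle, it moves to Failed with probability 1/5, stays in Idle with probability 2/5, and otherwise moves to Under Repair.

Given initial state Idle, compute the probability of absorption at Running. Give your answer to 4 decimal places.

0.2500

Let h(s) be the probability of absorption at Running starting from transient state s. Then h(Running) = 1 and h(Failed) = 0. By first-step analysis:
h(Under Repair) = 0.3·0 + 0.4·h(Under Repair) + 0.2·1 + 0.1·h(Idle)
h(Idle) = 0.2·0 + 0.4·h(Under Repair) + 0.4·h(Idle)
Solving: h(Under Repair) = 0.3750, h(Idle) = 0.2500.
Starting from Idle, the probability is 0.2500.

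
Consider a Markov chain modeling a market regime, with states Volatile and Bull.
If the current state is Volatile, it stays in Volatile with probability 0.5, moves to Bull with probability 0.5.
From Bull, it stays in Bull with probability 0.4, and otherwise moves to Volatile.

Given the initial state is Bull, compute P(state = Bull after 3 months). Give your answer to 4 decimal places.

0.4540

Propagate the distribution vector 3 months from Bull.
After 0 months: (0.0000, 1.0000)
After 1 month: (0.6000, 0.4000)
After 2 months: (0.5400, 0.4600)
After 3 months: (0.5460, 0.4540)
P(in Bull after 3 months) = 0.4540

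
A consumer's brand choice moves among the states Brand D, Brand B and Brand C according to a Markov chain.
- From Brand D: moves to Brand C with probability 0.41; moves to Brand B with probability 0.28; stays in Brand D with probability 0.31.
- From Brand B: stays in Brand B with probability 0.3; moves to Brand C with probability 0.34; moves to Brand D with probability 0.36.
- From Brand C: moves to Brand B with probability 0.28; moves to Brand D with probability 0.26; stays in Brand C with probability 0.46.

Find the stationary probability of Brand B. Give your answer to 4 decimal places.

Let the stationary distribution be π with π = πP and π_1 + π_2 + π_3 = 1.
π_1 = 0.31·π_1 + 0.36·π_2 + 0.26·π_3
π_2 = 0.28·π_1 + 0.3·π_2 + 0.28·π_3
Solving with the normalization constraint gives π = (0.3038, 0.2857, 0.4105).
So the stationary probability of Brand B is 0.2857.

0.2857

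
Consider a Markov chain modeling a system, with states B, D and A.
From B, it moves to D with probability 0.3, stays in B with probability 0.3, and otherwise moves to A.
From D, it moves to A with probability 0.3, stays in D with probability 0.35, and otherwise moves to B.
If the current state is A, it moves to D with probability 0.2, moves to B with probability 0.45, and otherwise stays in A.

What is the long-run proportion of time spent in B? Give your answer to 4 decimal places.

Let the stationary distribution be π with π = πP and π_1 + π_2 + π_3 = 1.
π_1 = 0.3·π_1 + 0.35·π_2 + 0.45·π_3
π_2 = 0.3·π_1 + 0.35·π_2 + 0.2·π_3
Solving with the normalization constraint gives π = (0.3671, 0.2785, 0.3544).
So the stationary probability of B is 0.3671.

0.3671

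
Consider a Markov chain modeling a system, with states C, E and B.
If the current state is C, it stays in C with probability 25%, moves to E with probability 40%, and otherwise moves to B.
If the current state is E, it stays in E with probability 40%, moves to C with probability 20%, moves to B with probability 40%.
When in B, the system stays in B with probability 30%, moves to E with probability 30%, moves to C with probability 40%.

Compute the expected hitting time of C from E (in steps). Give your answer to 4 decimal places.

Let t(s) be the expected number of steps to first reach C from state s, with t(C) = 0. Conditioning on the first step:
t(E) = 1 + 0.4·t(E) + 0.4·t(B)
t(B) = 1 + 0.3·t(E) + 0.3·t(B)
Solving: t(E) = 3.6667, t(B) = 3.0000.
Expected steps from E to C: 3.6667.

3.6667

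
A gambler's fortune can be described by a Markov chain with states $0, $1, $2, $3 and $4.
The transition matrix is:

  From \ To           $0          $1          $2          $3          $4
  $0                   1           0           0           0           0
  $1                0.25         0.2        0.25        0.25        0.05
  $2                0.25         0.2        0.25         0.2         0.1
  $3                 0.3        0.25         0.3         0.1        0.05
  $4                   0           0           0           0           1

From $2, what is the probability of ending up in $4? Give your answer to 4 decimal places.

0.2355

Let h(s) be the probability of absorption at $4 starting from transient state s. Then h($4) = 1 and h($0) = 0. By first-step analysis:
h($1) = 0.25·0 + 0.2·h($1) + 0.25·h($2) + 0.25·h($3) + 0.05·1
h($2) = 0.25·0 + 0.2·h($1) + 0.25·h($2) + 0.2·h($3) + 0.1·1
h($3) = 0.3·0 + 0.25·h($1) + 0.3·h($2) + 0.1·h($3) + 0.05·1
Solving: h($1) = 0.1949, h($2) = 0.2355, h($3) = 0.1882.
Starting from $2, the probability is 0.2355.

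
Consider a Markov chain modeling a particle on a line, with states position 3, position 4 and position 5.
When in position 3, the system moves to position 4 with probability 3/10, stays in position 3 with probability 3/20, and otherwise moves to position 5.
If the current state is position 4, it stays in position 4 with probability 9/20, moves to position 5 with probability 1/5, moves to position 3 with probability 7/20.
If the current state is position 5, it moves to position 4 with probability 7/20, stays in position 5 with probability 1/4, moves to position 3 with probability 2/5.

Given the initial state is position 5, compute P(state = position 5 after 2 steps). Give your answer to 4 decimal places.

0.3525

Sum over the intermediate state after 1 step:
P = P(position 5→position 3)·P(position 3→position 5) + P(position 5→position 4)·P(position 4→position 5) + P(position 5→position 5)·P(position 5→position 5)
  = 0.4×0.55 + 0.35×0.2 + 0.25×0.25
  = 0.2200 + 0.0700 + 0.0625 = 0.3525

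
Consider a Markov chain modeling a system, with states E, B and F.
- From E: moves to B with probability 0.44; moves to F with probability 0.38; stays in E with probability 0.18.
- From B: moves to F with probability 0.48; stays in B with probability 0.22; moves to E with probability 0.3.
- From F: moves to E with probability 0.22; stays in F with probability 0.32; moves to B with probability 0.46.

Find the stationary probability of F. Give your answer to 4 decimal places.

0.3931

Let the stationary distribution be π with π = πP and π_1 + π_2 + π_3 = 1.
π_1 = 0.18·π_1 + 0.3·π_2 + 0.22·π_3
π_2 = 0.44·π_1 + 0.22·π_2 + 0.46·π_3
Solving with the normalization constraint gives π = (0.2398, 0.3671, 0.3931).
So the stationary probability of F is 0.3931.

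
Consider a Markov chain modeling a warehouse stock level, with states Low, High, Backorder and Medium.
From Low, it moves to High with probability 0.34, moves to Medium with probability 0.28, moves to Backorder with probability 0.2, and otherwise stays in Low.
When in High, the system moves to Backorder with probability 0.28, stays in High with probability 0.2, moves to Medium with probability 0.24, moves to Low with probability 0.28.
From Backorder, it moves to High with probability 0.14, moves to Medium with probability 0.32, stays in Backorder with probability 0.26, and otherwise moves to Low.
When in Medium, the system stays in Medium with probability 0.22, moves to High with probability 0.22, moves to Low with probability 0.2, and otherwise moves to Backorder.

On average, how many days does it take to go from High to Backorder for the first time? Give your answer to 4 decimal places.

Let t(s) be the expected number of days to first reach Backorder from state s, with t(Backorder) = 0. Conditioning on the first day:
t(Low) = 1 + 0.18·t(Low) + 0.34·t(High) + 0.28·t(Medium)
t(High) = 1 + 0.28·t(Low) + 0.2·t(High) + 0.24·t(Medium)
t(Medium) = 1 + 0.2·t(Low) + 0.22·t(High) + 0.22·t(Medium)
Solving: t(Low) = 3.8118, t(High) = 3.5635, t(Medium) = 3.2645.
Expected days from High to Backorder: 3.5635.

3.5635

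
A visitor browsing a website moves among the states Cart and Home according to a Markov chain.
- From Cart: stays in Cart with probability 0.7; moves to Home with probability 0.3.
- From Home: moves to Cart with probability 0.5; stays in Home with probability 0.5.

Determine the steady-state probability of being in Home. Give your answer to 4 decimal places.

Let the stationary distribution be π with π = πP and π_1 + π_2 = 1.
π_1 = 0.7·π_1 + 0.5·π_2
Solving with the normalization constraint gives π = (0.6250, 0.3750).
So the stationary probability of Home is 0.3750.

0.3750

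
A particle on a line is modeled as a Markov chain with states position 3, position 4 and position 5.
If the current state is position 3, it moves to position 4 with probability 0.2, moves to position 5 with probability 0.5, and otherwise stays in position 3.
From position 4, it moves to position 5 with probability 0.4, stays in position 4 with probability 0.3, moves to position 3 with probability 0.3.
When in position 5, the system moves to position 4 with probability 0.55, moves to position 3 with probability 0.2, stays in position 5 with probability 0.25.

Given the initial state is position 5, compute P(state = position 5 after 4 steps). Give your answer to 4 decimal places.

0.3707

Propagate the distribution vector 4 steps from position 5.
After 0 steps: (0.0000, 0.0000, 1.0000)
After 1 step: (0.2000, 0.5500, 0.2500)
After 2 steps: (0.2750, 0.3425, 0.3825)
After 3 steps: (0.2618, 0.3681, 0.3701)
After 4 steps: (0.2630, 0.3664, 0.3707)
P(in position 5 after 4 steps) = 0.3707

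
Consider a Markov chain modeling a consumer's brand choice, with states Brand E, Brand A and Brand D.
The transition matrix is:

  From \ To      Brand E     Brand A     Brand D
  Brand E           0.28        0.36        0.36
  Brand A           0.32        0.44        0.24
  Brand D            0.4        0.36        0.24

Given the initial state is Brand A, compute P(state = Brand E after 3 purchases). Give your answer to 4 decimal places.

Propagate the distribution vector 3 purchases from Brand A.
After 0 purchases: (0.0000, 1.0000, 0.0000)
After 1 purchase: (0.3200, 0.4400, 0.2400)
After 2 purchases: (0.3264, 0.3952, 0.2784)
After 3 purchases: (0.3292, 0.3916, 0.2792)
P(in Brand E after 3 purchases) = 0.3292

0.3292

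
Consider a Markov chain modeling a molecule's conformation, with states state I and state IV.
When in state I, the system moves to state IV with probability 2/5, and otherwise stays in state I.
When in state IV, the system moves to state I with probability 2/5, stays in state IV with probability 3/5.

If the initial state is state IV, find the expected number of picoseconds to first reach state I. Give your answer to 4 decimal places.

2.5000

Let t(s) be the expected number of picoseconds to first reach state I from state s, with t(state I) = 0. Conditioning on the first picosecond:
t(state IV) = 1 + 0.6·t(state IV)
Solving: t(state IV) = 2.5000.
Expected picoseconds from state IV to state I: 2.5000.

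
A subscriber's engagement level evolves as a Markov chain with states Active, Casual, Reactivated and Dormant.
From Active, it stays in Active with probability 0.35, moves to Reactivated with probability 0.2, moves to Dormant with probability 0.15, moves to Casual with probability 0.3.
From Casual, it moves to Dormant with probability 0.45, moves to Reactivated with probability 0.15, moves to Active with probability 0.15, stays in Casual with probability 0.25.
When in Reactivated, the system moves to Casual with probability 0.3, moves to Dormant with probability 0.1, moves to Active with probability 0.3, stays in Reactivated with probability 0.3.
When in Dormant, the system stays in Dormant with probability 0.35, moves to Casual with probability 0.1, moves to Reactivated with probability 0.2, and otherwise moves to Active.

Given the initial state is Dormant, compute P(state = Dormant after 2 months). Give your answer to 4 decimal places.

Propagate the distribution vector 2 months from Dormant.
After 0 months: (0.0000, 0.0000, 0.0000, 1.0000)
After 1 month: (0.3500, 0.1000, 0.2000, 0.3500)
After 2 months: (0.3200, 0.2250, 0.2150, 0.2400)
P(in Dormant after 2 months) = 0.2400

0.2400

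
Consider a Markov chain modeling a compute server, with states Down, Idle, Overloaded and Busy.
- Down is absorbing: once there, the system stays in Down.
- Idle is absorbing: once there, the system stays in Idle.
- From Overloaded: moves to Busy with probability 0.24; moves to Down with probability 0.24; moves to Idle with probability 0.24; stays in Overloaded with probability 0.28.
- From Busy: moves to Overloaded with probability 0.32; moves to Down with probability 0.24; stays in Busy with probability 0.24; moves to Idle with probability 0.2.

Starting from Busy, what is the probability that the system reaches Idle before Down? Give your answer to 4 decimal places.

Let h(s) be the probability of absorption at Idle starting from transient state s. Then h(Idle) = 1 and h(Down) = 0. By first-step analysis:
h(Overloaded) = 0.24·0 + 0.24·1 + 0.28·h(Overloaded) + 0.24·h(Busy)
h(Busy) = 0.24·0 + 0.2·1 + 0.32·h(Overloaded) + 0.24·h(Busy)
Solving: h(Overloaded) = 0.4898, h(Busy) = 0.4694.
Starting from Busy, the probability is 0.4694.

0.4694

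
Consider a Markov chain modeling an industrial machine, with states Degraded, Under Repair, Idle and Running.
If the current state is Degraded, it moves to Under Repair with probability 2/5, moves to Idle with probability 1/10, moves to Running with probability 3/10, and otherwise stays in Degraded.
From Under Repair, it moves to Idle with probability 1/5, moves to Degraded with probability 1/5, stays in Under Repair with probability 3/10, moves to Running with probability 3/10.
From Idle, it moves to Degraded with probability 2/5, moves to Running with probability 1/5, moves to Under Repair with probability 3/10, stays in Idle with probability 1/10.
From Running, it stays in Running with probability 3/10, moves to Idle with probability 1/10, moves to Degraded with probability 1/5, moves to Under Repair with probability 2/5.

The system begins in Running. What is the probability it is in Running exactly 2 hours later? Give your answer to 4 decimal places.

0.2900

Propagate the distribution vector 2 hours from Running.
After 0 hours: (0.0000, 0.0000, 0.0000, 1.0000)
After 1 hour: (0.2000, 0.4000, 0.1000, 0.3000)
After 2 hours: (0.2200, 0.3500, 0.1400, 0.2900)
P(in Running after 2 hours) = 0.2900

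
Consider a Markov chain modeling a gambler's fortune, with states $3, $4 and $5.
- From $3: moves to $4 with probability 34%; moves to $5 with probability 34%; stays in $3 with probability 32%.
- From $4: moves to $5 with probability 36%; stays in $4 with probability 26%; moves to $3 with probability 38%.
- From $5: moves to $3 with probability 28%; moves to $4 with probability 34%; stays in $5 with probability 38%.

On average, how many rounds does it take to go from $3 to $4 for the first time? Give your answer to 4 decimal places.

2.9412

Let t(s) be the expected number of rounds to first reach $4 from state s, with t($4) = 0. Conditioning on the first round:
t($3) = 1 + 0.32·t($3) + 0.34·t($5)
t($5) = 1 + 0.28·t($3) + 0.38·t($5)
Solving: t($3) = 2.9412, t($5) = 2.9412.
Expected rounds from $3 to $4: 2.9412.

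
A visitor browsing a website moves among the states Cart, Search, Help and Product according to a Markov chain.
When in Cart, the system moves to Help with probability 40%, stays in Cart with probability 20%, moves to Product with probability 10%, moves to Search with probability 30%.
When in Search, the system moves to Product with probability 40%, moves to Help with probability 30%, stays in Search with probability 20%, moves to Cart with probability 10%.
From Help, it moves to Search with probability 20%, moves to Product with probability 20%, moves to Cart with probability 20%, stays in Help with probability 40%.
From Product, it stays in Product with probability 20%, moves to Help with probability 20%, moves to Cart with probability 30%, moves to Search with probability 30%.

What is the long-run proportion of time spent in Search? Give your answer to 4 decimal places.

0.2427

Let the stationary distribution be π with π = πP and π_1 + π_2 + π_3 + π_4 = 1.
π_1 = 0.2·π_1 + 0.1·π_2 + 0.2·π_3 + 0.3·π_4
π_2 = 0.3·π_1 + 0.2·π_2 + 0.2·π_3 + 0.3·π_4
π_3 = 0.4·π_1 + 0.3·π_2 + 0.4·π_3 + 0.2·π_4
Solving with the normalization constraint gives π = (0.1986, 0.2427, 0.3300, 0.2287).
So the stationary probability of Search is 0.2427.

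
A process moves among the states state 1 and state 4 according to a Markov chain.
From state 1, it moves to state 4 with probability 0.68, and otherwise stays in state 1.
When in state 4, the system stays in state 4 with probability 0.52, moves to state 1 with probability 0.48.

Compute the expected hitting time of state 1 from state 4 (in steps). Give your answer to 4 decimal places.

2.0833

Let t(s) be the expected number of steps to first reach state 1 from state s, with t(state 1) = 0. Conditioning on the first step:
t(state 4) = 1 + 0.52·t(state 4)
Solving: t(state 4) = 2.0833.
Expected steps from state 4 to state 1: 2.0833.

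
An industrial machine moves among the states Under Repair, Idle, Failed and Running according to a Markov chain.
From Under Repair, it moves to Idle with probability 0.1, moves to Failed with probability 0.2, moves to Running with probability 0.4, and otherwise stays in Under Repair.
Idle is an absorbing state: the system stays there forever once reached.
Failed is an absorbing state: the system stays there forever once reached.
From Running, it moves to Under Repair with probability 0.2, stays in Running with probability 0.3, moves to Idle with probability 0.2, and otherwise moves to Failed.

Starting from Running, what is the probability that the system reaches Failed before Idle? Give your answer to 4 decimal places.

0.6098

Let h(s) be the probability of absorption at Failed starting from transient state s. Then h(Failed) = 1 and h(Idle) = 0. By first-step analysis:
h(Under Repair) = 0.3·h(Under Repair) + 0.1·0 + 0.2·1 + 0.4·h(Running)
h(Running) = 0.2·h(Under Repair) + 0.2·0 + 0.3·1 + 0.3·h(Running)
Solving: h(Under Repair) = 0.6341, h(Running) = 0.6098.
Starting from Running, the probability is 0.6098.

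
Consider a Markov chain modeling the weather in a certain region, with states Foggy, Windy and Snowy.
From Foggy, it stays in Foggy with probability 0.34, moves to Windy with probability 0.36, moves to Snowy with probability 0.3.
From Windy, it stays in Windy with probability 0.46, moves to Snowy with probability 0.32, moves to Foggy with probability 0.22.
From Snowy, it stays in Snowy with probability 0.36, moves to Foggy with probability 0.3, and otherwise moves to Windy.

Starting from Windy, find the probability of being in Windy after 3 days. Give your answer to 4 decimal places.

Propagate the distribution vector 3 days from Windy.
After 0 days: (0.0000, 1.0000, 0.0000)
After 1 day: (0.2200, 0.4600, 0.3200)
After 2 days: (0.2720, 0.3996, 0.3284)
After 3 days: (0.2789, 0.3934, 0.3277)
P(in Windy after 3 days) = 0.3934

0.3934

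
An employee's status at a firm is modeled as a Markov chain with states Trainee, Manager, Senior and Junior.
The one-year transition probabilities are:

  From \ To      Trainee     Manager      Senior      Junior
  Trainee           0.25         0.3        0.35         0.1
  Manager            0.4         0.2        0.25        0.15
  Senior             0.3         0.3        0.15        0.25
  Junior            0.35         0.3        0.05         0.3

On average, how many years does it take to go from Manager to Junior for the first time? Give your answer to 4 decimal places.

6.2731

Let t(s) be the expected number of years to first reach Junior from state s, with t(Junior) = 0. Conditioning on the first year:
t(Trainee) = 1 + 0.25·t(Trainee) + 0.3·t(Manager) + 0.35·t(Senior)
t(Manager) = 1 + 0.4·t(Trainee) + 0.2·t(Manager) + 0.25·t(Senior)
t(Senior) = 1 + 0.3·t(Trainee) + 0.3·t(Manager) + 0.15·t(Senior)
Solving: t(Trainee) = 6.4945, t(Manager) = 6.2731, t(Senior) = 5.6827.
Expected years from Manager to Junior: 6.2731.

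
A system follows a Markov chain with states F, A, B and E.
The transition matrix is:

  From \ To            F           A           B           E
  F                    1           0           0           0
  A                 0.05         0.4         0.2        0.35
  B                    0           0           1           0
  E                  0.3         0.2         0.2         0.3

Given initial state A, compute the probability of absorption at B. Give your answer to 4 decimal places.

0.6000

Let h(s) be the probability of absorption at B starting from transient state s. Then h(B) = 1 and h(F) = 0. By first-step analysis:
h(A) = 0.05·0 + 0.4·h(A) + 0.2·1 + 0.35·h(E)
h(E) = 0.3·0 + 0.2·h(A) + 0.2·1 + 0.3·h(E)
Solving: h(A) = 0.6000, h(E) = 0.4571.
Starting from A, the probability is 0.6000.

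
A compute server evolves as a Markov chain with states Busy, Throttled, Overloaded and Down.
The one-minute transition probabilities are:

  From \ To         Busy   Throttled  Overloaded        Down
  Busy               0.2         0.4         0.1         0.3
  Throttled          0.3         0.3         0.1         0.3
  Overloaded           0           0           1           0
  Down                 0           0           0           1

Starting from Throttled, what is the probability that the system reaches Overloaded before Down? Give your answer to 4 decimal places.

0.2500

Let h(s) be the probability of absorption at Overloaded starting from transient state s. Then h(Overloaded) = 1 and h(Down) = 0. By first-step analysis:
h(Busy) = 0.2·h(Busy) + 0.4·h(Throttled) + 0.1·1 + 0.3·0
h(Throttled) = 0.3·h(Busy) + 0.3·h(Throttled) + 0.1·1 + 0.3·0
Solving: h(Busy) = 0.2500, h(Throttled) = 0.2500.
Starting from Throttled, the probability is 0.2500.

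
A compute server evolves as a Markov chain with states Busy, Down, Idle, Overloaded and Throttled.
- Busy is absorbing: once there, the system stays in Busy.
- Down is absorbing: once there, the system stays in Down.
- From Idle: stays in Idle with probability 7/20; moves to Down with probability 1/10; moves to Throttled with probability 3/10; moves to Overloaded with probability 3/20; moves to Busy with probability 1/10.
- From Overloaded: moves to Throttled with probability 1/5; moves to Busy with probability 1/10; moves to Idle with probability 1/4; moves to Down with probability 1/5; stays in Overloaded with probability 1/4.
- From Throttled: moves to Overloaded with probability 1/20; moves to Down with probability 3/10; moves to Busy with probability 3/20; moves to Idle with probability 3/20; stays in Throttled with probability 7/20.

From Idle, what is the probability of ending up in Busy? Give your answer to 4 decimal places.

Let h(s) be the probability of absorption at Busy starting from transient state s. Then h(Busy) = 1 and h(Down) = 0. By first-step analysis:
h(Idle) = 0.1·1 + 0.1·0 + 0.35·h(Idle) + 0.15·h(Overloaded) + 0.3·h(Throttled)
h(Overloaded) = 0.1·1 + 0.2·0 + 0.25·h(Idle) + 0.25·h(Overloaded) + 0.2·h(Throttled)
h(Throttled) = 0.15·1 + 0.3·0 + 0.15·h(Idle) + 0.05·h(Overloaded) + 0.35·h(Throttled)
Solving: h(Idle) = 0.3986, h(Overloaded) = 0.3596, h(Throttled) = 0.3504.
Starting from Idle, the probability is 0.3986.

0.3986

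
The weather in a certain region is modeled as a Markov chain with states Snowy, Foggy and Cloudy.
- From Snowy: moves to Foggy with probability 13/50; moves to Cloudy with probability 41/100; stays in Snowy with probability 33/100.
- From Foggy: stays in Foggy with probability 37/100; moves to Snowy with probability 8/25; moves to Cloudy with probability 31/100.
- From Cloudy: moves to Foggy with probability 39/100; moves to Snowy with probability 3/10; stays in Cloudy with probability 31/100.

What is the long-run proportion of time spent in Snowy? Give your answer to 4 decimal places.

0.3163

Let the stationary distribution be π with π = πP and π_1 + π_2 + π_3 = 1.
π_1 = 0.33·π_1 + 0.32·π_2 + 0.3·π_3
π_2 = 0.26·π_1 + 0.37·π_2 + 0.39·π_3
Solving with the normalization constraint gives π = (0.3163, 0.3420, 0.3416).
So the stationary probability of Snowy is 0.3163.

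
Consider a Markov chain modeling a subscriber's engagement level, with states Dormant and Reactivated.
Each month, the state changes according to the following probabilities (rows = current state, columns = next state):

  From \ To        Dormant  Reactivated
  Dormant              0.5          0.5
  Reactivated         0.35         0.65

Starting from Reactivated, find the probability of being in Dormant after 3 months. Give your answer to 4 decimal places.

0.4104

Propagate the distribution vector 3 months from Reactivated.
After 0 months: (0.0000, 1.0000)
After 1 month: (0.3500, 0.6500)
After 2 months: (0.4025, 0.5975)
After 3 months: (0.4104, 0.5896)
P(in Dormant after 3 months) = 0.4104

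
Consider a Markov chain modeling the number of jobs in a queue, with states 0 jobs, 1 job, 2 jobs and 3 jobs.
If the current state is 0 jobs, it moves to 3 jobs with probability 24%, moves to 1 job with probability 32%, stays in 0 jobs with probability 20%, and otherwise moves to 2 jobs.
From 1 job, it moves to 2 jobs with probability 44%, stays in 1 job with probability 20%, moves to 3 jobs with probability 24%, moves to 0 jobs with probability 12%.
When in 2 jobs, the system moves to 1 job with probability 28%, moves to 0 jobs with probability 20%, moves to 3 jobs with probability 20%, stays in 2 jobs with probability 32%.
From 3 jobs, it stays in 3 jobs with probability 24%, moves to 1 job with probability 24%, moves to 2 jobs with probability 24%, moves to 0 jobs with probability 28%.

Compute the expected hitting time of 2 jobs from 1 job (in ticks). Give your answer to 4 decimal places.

Let t(s) be the expected number of ticks to first reach 2 jobs from state s, with t(2 jobs) = 0. Conditioning on the first tick:
t(0 jobs) = 1 + 0.2·t(0 jobs) + 0.32·t(1 job) + 0.24·t(3 jobs)
t(1 job) = 1 + 0.12·t(0 jobs) + 0.2·t(1 job) + 0.24·t(3 jobs)
t(3 jobs) = 1 + 0.28·t(0 jobs) + 0.24·t(1 job) + 0.24·t(3 jobs)
Solving: t(0 jobs) = 3.4047, t(1 job) = 2.7967, t(3 jobs) = 3.4533.
Expected ticks from 1 job to 2 jobs: 2.7967.

2.7967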